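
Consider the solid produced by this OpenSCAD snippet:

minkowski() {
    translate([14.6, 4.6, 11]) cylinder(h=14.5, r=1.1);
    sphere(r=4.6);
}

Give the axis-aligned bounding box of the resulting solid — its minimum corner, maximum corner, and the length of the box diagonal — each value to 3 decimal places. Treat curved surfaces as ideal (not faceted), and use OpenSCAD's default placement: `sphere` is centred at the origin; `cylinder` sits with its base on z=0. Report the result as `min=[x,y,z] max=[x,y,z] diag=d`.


A = translate([14.6, 4.6, 11]) cylinder(h=14.5, r=1.1) → bbox [13.5,3.5,11] .. [15.7,5.7,25.5]
B = sphere(r=4.6) → bbox [-4.6,-4.6,-4.6] .. [4.6,4.6,4.6]
lo = A.lo+B.lo = [13.5-4.6, 3.5-4.6, 11-4.6] = [8.900,-1.100,6.400]
hi = A.hi+B.hi = [15.7+4.6, 5.7+4.6, 25.5+4.6] = [20.300,10.300,30.100]
diag = √(11.4²+11.4²+23.7²) = √821.61 = 28.664

min=[8.900,-1.100,6.400] max=[20.300,10.300,30.100] diag=28.664


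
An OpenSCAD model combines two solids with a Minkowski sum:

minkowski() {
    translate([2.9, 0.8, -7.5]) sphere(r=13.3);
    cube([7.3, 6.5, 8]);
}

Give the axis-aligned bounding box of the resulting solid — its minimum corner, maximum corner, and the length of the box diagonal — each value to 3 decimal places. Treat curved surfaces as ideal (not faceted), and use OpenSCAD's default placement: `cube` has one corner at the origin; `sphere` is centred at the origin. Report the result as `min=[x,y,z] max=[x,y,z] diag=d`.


min=[-10.400,-12.500,-20.800] max=[23.500,20.600,13.800] diag=58.668

A = translate([2.9, 0.8, -7.5]) sphere(r=13.3) → bbox [-10.4,-12.5,-20.8] .. [16.2,14.1,5.8]
B = cube([7.3, 6.5, 8]) → bbox [0,0,0] .. [7.3,6.5,8]
lo = A.lo+B.lo = [-10.4+0, -12.5+0, -20.8+0] = [-10.400,-12.500,-20.800]
hi = A.hi+B.hi = [16.2+7.3, 14.1+6.5, 5.8+8] = [23.500,20.600,13.800]
diag = √(33.9²+33.1²+34.6²) = √3441.98 = 58.668


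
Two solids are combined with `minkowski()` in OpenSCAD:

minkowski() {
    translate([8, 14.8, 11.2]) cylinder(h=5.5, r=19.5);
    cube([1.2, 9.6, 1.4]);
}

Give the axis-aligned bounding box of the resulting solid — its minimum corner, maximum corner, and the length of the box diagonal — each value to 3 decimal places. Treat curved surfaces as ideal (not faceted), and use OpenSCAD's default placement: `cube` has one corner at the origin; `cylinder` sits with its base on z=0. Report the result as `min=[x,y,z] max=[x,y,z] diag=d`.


min=[-11.500,-4.700,11.200] max=[28.700,43.900,18.100] diag=63.448

A = translate([8, 14.8, 11.2]) cylinder(h=5.5, r=19.5) → bbox [-11.5,-4.7,11.2] .. [27.5,34.3,16.7]
B = cube([1.2, 9.6, 1.4]) → bbox [0,0,0] .. [1.2,9.6,1.4]
lo = A.lo+B.lo = [-11.5+0, -4.7+0, 11.2+0] = [-11.500,-4.700,11.200]
hi = A.hi+B.hi = [27.5+1.2, 34.3+9.6, 16.7+1.4] = [28.700,43.900,18.100]
diag = √(40.2²+48.6²+6.9²) = √4025.61 = 63.448


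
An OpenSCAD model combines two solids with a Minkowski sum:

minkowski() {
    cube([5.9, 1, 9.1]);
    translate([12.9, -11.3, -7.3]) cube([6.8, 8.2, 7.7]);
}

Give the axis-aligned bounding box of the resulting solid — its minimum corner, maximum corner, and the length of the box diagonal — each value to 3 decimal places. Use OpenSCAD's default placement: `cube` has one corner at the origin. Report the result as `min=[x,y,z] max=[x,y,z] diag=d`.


A = translate([12.9, -11.3, -7.3]) cube([6.8, 8.2, 7.7]) → bbox [12.9,-11.3,-7.3] .. [19.7,-3.1,0.4]
B = cube([5.9, 1, 9.1]) → bbox [0,0,0] .. [5.9,1,9.1]
lo = A.lo+B.lo = [12.9+0, -11.3+0, -7.3+0] = [12.900,-11.300,-7.300]
hi = A.hi+B.hi = [19.7+5.9, -3.1+1, 0.4+9.1] = [25.600,-2.100,9.500]
diag = √(12.7²+9.2²+16.8²) = √528.17 = 22.982

min=[12.900,-11.300,-7.300] max=[25.600,-2.100,9.500] diag=22.982


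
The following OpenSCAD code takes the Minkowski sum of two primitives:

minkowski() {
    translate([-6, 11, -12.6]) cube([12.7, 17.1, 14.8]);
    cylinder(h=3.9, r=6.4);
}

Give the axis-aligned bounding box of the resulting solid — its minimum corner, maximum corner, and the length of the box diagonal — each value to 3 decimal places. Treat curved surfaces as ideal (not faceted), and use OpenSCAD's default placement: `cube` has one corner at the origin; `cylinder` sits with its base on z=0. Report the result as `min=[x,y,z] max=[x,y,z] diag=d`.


min=[-12.400,4.600,-12.600] max=[13.100,34.500,6.100] diag=43.520

A = translate([-6, 11, -12.6]) cube([12.7, 17.1, 14.8]) → bbox [-6,11,-12.6] .. [6.7,28.1,2.2]
B = cylinder(h=3.9, r=6.4) → bbox [-6.4,-6.4,0] .. [6.4,6.4,3.9]
lo = A.lo+B.lo = [-6-6.4, 11-6.4, -12.6+0] = [-12.400,4.600,-12.600]
hi = A.hi+B.hi = [6.7+6.4, 28.1+6.4, 2.2+3.9] = [13.100,34.500,6.100]
diag = √(25.5²+29.9²+18.7²) = √1893.95 = 43.520


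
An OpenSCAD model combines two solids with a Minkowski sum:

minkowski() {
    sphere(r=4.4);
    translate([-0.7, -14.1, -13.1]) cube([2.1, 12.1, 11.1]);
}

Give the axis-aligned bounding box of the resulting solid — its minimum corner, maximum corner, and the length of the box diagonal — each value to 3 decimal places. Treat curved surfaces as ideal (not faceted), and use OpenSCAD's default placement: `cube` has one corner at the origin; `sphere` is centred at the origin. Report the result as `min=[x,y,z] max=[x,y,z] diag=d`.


min=[-5.100,-18.500,-17.500] max=[5.800,2.400,2.400] diag=30.849

A = translate([-0.7, -14.1, -13.1]) cube([2.1, 12.1, 11.1]) → bbox [-0.7,-14.1,-13.1] .. [1.4,-2,-2]
B = sphere(r=4.4) → bbox [-4.4,-4.4,-4.4] .. [4.4,4.4,4.4]
lo = A.lo+B.lo = [-0.7-4.4, -14.1-4.4, -13.1-4.4] = [-5.100,-18.500,-17.500]
hi = A.hi+B.hi = [1.4+4.4, -2+4.4, -2+4.4] = [5.800,2.400,2.400]
diag = √(10.9²+20.9²+19.9²) = √951.63 = 30.849


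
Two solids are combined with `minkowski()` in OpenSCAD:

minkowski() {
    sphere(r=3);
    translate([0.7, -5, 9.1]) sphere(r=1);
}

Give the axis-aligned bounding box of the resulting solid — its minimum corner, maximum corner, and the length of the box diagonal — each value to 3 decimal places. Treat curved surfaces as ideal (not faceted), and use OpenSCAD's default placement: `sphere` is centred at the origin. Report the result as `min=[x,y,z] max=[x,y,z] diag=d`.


A = translate([0.7, -5, 9.1]) sphere(r=1) → bbox [-0.3,-6,8.1] .. [1.7,-4,10.1]
B = sphere(r=3) → bbox [-3,-3,-3] .. [3,3,3]
lo = A.lo+B.lo = [-0.3-3, -6-3, 8.1-3] = [-3.300,-9.000,5.100]
hi = A.hi+B.hi = [1.7+3, -4+3, 10.1+3] = [4.700,-1.000,13.100]
diag = √(8²+8²+8²) = √192 = 13.856

min=[-3.300,-9.000,5.100] max=[4.700,-1.000,13.100] diag=13.856


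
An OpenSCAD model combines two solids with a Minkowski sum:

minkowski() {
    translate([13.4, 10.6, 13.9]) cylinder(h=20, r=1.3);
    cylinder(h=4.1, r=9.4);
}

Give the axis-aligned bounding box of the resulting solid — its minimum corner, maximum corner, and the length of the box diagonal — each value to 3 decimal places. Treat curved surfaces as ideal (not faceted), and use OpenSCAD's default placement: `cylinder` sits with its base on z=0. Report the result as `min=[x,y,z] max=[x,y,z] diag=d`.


A = translate([13.4, 10.6, 13.9]) cylinder(h=20, r=1.3) → bbox [12.1,9.3,13.9] .. [14.7,11.9,33.9]
B = cylinder(h=4.1, r=9.4) → bbox [-9.4,-9.4,0] .. [9.4,9.4,4.1]
lo = A.lo+B.lo = [12.1-9.4, 9.3-9.4, 13.9+0] = [2.700,-0.100,13.900]
hi = A.hi+B.hi = [14.7+9.4, 11.9+9.4, 33.9+4.1] = [24.100,21.300,38.000]
diag = √(21.4²+21.4²+24.1²) = √1496.73 = 38.688

min=[2.700,-0.100,13.900] max=[24.100,21.300,38.000] diag=38.688


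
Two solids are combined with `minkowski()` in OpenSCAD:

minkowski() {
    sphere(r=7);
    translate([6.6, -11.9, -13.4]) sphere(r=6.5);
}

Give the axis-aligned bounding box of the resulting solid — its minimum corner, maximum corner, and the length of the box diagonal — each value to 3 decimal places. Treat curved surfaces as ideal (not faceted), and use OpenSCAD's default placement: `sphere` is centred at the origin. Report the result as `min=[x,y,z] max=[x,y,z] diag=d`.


min=[-6.900,-25.400,-26.900] max=[20.100,1.600,0.100] diag=46.765

A = translate([6.6, -11.9, -13.4]) sphere(r=6.5) → bbox [0.1,-18.4,-19.9] .. [13.1,-5.4,-6.9]
B = sphere(r=7) → bbox [-7,-7,-7] .. [7,7,7]
lo = A.lo+B.lo = [0.1-7, -18.4-7, -19.9-7] = [-6.900,-25.400,-26.900]
hi = A.hi+B.hi = [13.1+7, -5.4+7, -6.9+7] = [20.100,1.600,0.100]
diag = √(27²+27²+27²) = √2187 = 46.765


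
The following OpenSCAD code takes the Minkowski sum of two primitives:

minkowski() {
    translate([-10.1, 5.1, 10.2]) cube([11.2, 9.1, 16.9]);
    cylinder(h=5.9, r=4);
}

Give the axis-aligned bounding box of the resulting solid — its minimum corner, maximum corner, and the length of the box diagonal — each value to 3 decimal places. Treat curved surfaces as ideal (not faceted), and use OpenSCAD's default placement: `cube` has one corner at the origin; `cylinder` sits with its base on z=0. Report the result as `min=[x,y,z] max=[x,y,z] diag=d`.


min=[-14.100,1.100,10.200] max=[5.100,18.200,33.000] diag=34.364

A = translate([-10.1, 5.1, 10.2]) cube([11.2, 9.1, 16.9]) → bbox [-10.1,5.1,10.2] .. [1.1,14.2,27.1]
B = cylinder(h=5.9, r=4) → bbox [-4,-4,0] .. [4,4,5.9]
lo = A.lo+B.lo = [-10.1-4, 5.1-4, 10.2+0] = [-14.100,1.100,10.200]
hi = A.hi+B.hi = [1.1+4, 14.2+4, 27.1+5.9] = [5.100,18.200,33.000]
diag = √(19.2²+17.1²+22.8²) = √1180.89 = 34.364


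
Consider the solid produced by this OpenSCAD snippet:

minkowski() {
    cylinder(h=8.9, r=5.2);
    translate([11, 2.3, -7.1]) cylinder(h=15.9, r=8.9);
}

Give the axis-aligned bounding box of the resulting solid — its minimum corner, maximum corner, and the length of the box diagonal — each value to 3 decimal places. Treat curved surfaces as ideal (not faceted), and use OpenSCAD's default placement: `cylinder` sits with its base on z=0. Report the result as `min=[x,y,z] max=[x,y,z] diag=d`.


min=[-3.100,-11.800,-7.100] max=[25.100,16.400,17.700] diag=46.963

A = translate([11, 2.3, -7.1]) cylinder(h=15.9, r=8.9) → bbox [2.1,-6.6,-7.1] .. [19.9,11.2,8.8]
B = cylinder(h=8.9, r=5.2) → bbox [-5.2,-5.2,0] .. [5.2,5.2,8.9]
lo = A.lo+B.lo = [2.1-5.2, -6.6-5.2, -7.1+0] = [-3.100,-11.800,-7.100]
hi = A.hi+B.hi = [19.9+5.2, 11.2+5.2, 8.8+8.9] = [25.100,16.400,17.700]
diag = √(28.2²+28.2²+24.8²) = √2205.52 = 46.963


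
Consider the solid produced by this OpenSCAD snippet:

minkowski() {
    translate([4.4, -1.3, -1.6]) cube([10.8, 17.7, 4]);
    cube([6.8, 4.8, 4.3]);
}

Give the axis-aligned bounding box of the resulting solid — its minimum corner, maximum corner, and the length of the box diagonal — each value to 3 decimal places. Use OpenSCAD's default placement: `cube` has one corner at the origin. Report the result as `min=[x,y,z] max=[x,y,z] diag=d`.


min=[4.400,-1.300,-1.600] max=[22.000,21.200,6.700] diag=29.747

A = translate([4.4, -1.3, -1.6]) cube([10.8, 17.7, 4]) → bbox [4.4,-1.3,-1.6] .. [15.2,16.4,2.4]
B = cube([6.8, 4.8, 4.3]) → bbox [0,0,0] .. [6.8,4.8,4.3]
lo = A.lo+B.lo = [4.4+0, -1.3+0, -1.6+0] = [4.400,-1.300,-1.600]
hi = A.hi+B.hi = [15.2+6.8, 16.4+4.8, 2.4+4.3] = [22.000,21.200,6.700]
diag = √(17.6²+22.5²+8.3²) = √884.9 = 29.747


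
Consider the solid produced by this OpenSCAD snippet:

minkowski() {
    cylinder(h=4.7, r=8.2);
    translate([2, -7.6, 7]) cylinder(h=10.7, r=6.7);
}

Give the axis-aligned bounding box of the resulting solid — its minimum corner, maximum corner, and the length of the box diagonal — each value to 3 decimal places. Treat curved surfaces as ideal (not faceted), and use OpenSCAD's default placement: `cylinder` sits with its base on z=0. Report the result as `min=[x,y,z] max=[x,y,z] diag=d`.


A = translate([2, -7.6, 7]) cylinder(h=10.7, r=6.7) → bbox [-4.7,-14.3,7] .. [8.7,-0.9,17.7]
B = cylinder(h=4.7, r=8.2) → bbox [-8.2,-8.2,0] .. [8.2,8.2,4.7]
lo = A.lo+B.lo = [-4.7-8.2, -14.3-8.2, 7+0] = [-12.900,-22.500,7.000]
hi = A.hi+B.hi = [8.7+8.2, -0.9+8.2, 17.7+4.7] = [16.900,7.300,22.400]
diag = √(29.8²+29.8²+15.4²) = √2013.24 = 44.869

min=[-12.900,-22.500,7.000] max=[16.900,7.300,22.400] diag=44.869


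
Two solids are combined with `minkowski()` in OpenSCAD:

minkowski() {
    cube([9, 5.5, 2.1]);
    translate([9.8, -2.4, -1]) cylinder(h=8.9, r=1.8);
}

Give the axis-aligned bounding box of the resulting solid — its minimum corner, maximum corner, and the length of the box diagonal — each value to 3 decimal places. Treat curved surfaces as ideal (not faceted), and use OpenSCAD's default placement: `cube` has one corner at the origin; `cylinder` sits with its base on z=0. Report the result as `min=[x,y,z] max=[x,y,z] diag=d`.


min=[8.000,-4.200,-1.000] max=[20.600,4.900,10.000] diag=19.041

A = translate([9.8, -2.4, -1]) cylinder(h=8.9, r=1.8) → bbox [8,-4.2,-1] .. [11.6,-0.6,7.9]
B = cube([9, 5.5, 2.1]) → bbox [0,0,0] .. [9,5.5,2.1]
lo = A.lo+B.lo = [8+0, -4.2+0, -1+0] = [8.000,-4.200,-1.000]
hi = A.hi+B.hi = [11.6+9, -0.6+5.5, 7.9+2.1] = [20.600,4.900,10.000]
diag = √(12.6²+9.1²+11²) = √362.57 = 19.041


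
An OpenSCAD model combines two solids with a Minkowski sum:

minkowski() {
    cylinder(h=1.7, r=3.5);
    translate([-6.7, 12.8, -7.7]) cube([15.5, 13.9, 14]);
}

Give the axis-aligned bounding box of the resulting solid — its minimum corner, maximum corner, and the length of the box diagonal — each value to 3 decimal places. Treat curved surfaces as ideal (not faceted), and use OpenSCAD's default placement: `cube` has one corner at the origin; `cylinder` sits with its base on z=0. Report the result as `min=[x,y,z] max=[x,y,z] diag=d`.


A = translate([-6.7, 12.8, -7.7]) cube([15.5, 13.9, 14]) → bbox [-6.7,12.8,-7.7] .. [8.8,26.7,6.3]
B = cylinder(h=1.7, r=3.5) → bbox [-3.5,-3.5,0] .. [3.5,3.5,1.7]
lo = A.lo+B.lo = [-6.7-3.5, 12.8-3.5, -7.7+0] = [-10.200,9.300,-7.700]
hi = A.hi+B.hi = [8.8+3.5, 26.7+3.5, 6.3+1.7] = [12.300,30.200,8.000]
diag = √(22.5²+20.9²+15.7²) = √1189.55 = 34.490

min=[-10.200,9.300,-7.700] max=[12.300,30.200,8.000] diag=34.490


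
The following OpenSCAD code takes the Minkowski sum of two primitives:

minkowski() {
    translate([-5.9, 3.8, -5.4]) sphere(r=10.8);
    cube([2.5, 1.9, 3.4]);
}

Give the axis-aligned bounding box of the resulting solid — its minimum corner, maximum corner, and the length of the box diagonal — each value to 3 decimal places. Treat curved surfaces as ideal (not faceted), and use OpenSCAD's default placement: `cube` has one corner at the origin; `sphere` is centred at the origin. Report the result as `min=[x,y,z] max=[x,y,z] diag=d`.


A = translate([-5.9, 3.8, -5.4]) sphere(r=10.8) → bbox [-16.7,-7,-16.2] .. [4.9,14.6,5.4]
B = cube([2.5, 1.9, 3.4]) → bbox [0,0,0] .. [2.5,1.9,3.4]
lo = A.lo+B.lo = [-16.7+0, -7+0, -16.2+0] = [-16.700,-7.000,-16.200]
hi = A.hi+B.hi = [4.9+2.5, 14.6+1.9, 5.4+3.4] = [7.400,16.500,8.800]
diag = √(24.1²+23.5²+25²) = √1758.06 = 41.929

min=[-16.700,-7.000,-16.200] max=[7.400,16.500,8.800] diag=41.929


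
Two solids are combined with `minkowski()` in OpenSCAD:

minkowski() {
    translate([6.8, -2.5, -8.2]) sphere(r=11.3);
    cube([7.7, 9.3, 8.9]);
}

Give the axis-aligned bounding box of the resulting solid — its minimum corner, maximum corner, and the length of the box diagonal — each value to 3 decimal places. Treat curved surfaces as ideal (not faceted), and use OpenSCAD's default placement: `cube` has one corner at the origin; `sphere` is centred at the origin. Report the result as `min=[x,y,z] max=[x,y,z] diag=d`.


min=[-4.500,-13.800,-19.500] max=[25.800,18.100,12.000] diag=54.111

A = translate([6.8, -2.5, -8.2]) sphere(r=11.3) → bbox [-4.5,-13.8,-19.5] .. [18.1,8.8,3.1]
B = cube([7.7, 9.3, 8.9]) → bbox [0,0,0] .. [7.7,9.3,8.9]
lo = A.lo+B.lo = [-4.5+0, -13.8+0, -19.5+0] = [-4.500,-13.800,-19.500]
hi = A.hi+B.hi = [18.1+7.7, 8.8+9.3, 3.1+8.9] = [25.800,18.100,12.000]
diag = √(30.3²+31.9²+31.5²) = √2927.95 = 54.111


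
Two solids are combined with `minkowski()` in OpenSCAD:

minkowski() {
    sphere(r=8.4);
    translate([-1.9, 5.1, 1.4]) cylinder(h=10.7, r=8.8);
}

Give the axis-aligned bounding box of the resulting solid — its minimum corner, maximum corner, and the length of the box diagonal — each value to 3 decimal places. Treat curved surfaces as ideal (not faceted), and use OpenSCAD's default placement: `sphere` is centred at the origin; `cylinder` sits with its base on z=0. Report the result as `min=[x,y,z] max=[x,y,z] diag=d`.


A = translate([-1.9, 5.1, 1.4]) cylinder(h=10.7, r=8.8) → bbox [-10.7,-3.7,1.4] .. [6.9,13.9,12.1]
B = sphere(r=8.4) → bbox [-8.4,-8.4,-8.4] .. [8.4,8.4,8.4]
lo = A.lo+B.lo = [-10.7-8.4, -3.7-8.4, 1.4-8.4] = [-19.100,-12.100,-7.000]
hi = A.hi+B.hi = [6.9+8.4, 13.9+8.4, 12.1+8.4] = [15.300,22.300,20.500]
diag = √(34.4²+34.4²+27.5²) = √3122.97 = 55.884

min=[-19.100,-12.100,-7.000] max=[15.300,22.300,20.500] diag=55.884


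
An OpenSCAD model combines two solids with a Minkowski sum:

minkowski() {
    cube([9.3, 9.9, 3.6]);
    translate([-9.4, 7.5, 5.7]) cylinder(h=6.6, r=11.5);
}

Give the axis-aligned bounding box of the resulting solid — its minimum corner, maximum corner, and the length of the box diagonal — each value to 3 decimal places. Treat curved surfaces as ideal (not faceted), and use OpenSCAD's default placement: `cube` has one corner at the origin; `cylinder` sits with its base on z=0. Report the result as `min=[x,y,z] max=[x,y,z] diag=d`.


min=[-20.900,-4.000,5.700] max=[11.400,28.900,15.900] diag=47.220

A = translate([-9.4, 7.5, 5.7]) cylinder(h=6.6, r=11.5) → bbox [-20.9,-4,5.7] .. [2.1,19,12.3]
B = cube([9.3, 9.9, 3.6]) → bbox [0,0,0] .. [9.3,9.9,3.6]
lo = A.lo+B.lo = [-20.9+0, -4+0, 5.7+0] = [-20.900,-4.000,5.700]
hi = A.hi+B.hi = [2.1+9.3, 19+9.9, 12.3+3.6] = [11.400,28.900,15.900]
diag = √(32.3²+32.9²+10.2²) = √2229.74 = 47.220


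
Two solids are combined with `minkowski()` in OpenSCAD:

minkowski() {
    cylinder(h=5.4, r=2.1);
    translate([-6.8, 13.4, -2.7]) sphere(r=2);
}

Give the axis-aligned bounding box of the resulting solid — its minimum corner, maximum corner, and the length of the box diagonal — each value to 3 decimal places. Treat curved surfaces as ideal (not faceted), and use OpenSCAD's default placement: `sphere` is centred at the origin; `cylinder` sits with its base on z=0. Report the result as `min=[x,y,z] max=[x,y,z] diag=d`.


A = translate([-6.8, 13.4, -2.7]) sphere(r=2) → bbox [-8.8,11.4,-4.7] .. [-4.8,15.4,-0.7]
B = cylinder(h=5.4, r=2.1) → bbox [-2.1,-2.1,0] .. [2.1,2.1,5.4]
lo = A.lo+B.lo = [-8.8-2.1, 11.4-2.1, -4.7+0] = [-10.900,9.300,-4.700]
hi = A.hi+B.hi = [-4.8+2.1, 15.4+2.1, -0.7+5.4] = [-2.700,17.500,4.700]
diag = √(8.2²+8.2²+9.4²) = √222.84 = 14.928

min=[-10.900,9.300,-4.700] max=[-2.700,17.500,4.700] diag=14.928


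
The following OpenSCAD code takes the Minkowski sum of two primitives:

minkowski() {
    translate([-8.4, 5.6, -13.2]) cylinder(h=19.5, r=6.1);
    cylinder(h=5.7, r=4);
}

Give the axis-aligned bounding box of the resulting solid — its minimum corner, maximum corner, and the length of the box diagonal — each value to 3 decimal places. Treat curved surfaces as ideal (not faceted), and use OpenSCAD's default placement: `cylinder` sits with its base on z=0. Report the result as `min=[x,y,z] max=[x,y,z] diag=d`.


A = translate([-8.4, 5.6, -13.2]) cylinder(h=19.5, r=6.1) → bbox [-14.5,-0.5,-13.2] .. [-2.3,11.7,6.3]
B = cylinder(h=5.7, r=4) → bbox [-4,-4,0] .. [4,4,5.7]
lo = A.lo+B.lo = [-14.5-4, -0.5-4, -13.2+0] = [-18.500,-4.500,-13.200]
hi = A.hi+B.hi = [-2.3+4, 11.7+4, 6.3+5.7] = [1.700,15.700,12.000]
diag = √(20.2²+20.2²+25.2²) = √1451.12 = 38.094

min=[-18.500,-4.500,-13.200] max=[1.700,15.700,12.000] diag=38.094


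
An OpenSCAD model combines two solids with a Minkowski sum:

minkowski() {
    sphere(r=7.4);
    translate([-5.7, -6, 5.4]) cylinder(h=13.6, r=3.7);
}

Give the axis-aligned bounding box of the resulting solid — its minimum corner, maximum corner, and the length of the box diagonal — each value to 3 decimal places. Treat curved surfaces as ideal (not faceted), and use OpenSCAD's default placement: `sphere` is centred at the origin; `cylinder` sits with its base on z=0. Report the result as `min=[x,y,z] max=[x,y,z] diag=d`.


A = translate([-5.7, -6, 5.4]) cylinder(h=13.6, r=3.7) → bbox [-9.4,-9.7,5.4] .. [-2,-2.3,19]
B = sphere(r=7.4) → bbox [-7.4,-7.4,-7.4] .. [7.4,7.4,7.4]
lo = A.lo+B.lo = [-9.4-7.4, -9.7-7.4, 5.4-7.4] = [-16.800,-17.100,-2.000]
hi = A.hi+B.hi = [-2+7.4, -2.3+7.4, 19+7.4] = [5.400,5.100,26.400]
diag = √(22.2²+22.2²+28.4²) = √1792.24 = 42.335

min=[-16.800,-17.100,-2.000] max=[5.400,5.100,26.400] diag=42.335


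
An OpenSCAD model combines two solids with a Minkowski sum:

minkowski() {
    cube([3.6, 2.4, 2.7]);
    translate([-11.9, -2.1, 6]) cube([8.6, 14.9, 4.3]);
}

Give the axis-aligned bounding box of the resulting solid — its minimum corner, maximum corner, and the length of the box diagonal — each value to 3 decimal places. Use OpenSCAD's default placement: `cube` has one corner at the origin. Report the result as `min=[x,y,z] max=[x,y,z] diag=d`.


min=[-11.900,-2.100,6.000] max=[0.300,15.200,13.000] diag=22.296

A = translate([-11.9, -2.1, 6]) cube([8.6, 14.9, 4.3]) → bbox [-11.9,-2.1,6] .. [-3.3,12.8,10.3]
B = cube([3.6, 2.4, 2.7]) → bbox [0,0,0] .. [3.6,2.4,2.7]
lo = A.lo+B.lo = [-11.9+0, -2.1+0, 6+0] = [-11.900,-2.100,6.000]
hi = A.hi+B.hi = [-3.3+3.6, 12.8+2.4, 10.3+2.7] = [0.300,15.200,13.000]
diag = √(12.2²+17.3²+7²) = √497.13 = 22.296


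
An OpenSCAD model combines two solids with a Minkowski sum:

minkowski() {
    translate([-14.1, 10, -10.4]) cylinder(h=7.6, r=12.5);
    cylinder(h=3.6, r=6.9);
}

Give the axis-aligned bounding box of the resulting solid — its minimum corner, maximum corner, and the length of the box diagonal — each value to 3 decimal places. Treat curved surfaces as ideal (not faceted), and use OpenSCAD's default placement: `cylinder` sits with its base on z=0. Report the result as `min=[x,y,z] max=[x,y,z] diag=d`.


A = translate([-14.1, 10, -10.4]) cylinder(h=7.6, r=12.5) → bbox [-26.6,-2.5,-10.4] .. [-1.6,22.5,-2.8]
B = cylinder(h=3.6, r=6.9) → bbox [-6.9,-6.9,0] .. [6.9,6.9,3.6]
lo = A.lo+B.lo = [-26.6-6.9, -2.5-6.9, -10.4+0] = [-33.500,-9.400,-10.400]
hi = A.hi+B.hi = [-1.6+6.9, 22.5+6.9, -2.8+3.6] = [5.300,29.400,0.800]
diag = √(38.8²+38.8²+11.2²) = √3136.32 = 56.003

min=[-33.500,-9.400,-10.400] max=[5.300,29.400,0.800] diag=56.003


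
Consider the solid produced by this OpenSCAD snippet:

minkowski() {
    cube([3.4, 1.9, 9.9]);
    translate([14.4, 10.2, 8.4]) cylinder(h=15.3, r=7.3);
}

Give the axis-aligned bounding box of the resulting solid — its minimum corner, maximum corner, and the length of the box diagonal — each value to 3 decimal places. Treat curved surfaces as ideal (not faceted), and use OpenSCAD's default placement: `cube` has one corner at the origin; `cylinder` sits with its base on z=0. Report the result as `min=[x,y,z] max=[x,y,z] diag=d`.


min=[7.100,2.900,8.400] max=[25.100,19.400,33.600] diag=35.090

A = translate([14.4, 10.2, 8.4]) cylinder(h=15.3, r=7.3) → bbox [7.1,2.9,8.4] .. [21.7,17.5,23.7]
B = cube([3.4, 1.9, 9.9]) → bbox [0,0,0] .. [3.4,1.9,9.9]
lo = A.lo+B.lo = [7.1+0, 2.9+0, 8.4+0] = [7.100,2.900,8.400]
hi = A.hi+B.hi = [21.7+3.4, 17.5+1.9, 23.7+9.9] = [25.100,19.400,33.600]
diag = √(18²+16.5²+25.2²) = √1231.29 = 35.090


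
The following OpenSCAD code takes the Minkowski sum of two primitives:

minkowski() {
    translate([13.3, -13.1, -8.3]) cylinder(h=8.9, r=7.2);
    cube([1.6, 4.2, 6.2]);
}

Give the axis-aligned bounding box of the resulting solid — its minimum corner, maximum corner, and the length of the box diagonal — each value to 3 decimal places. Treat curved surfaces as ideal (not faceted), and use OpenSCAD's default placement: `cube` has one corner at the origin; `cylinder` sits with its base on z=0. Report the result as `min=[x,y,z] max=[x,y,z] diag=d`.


min=[6.100,-20.300,-8.300] max=[22.100,-1.700,6.800] diag=28.809

A = translate([13.3, -13.1, -8.3]) cylinder(h=8.9, r=7.2) → bbox [6.1,-20.3,-8.3] .. [20.5,-5.9,0.6]
B = cube([1.6, 4.2, 6.2]) → bbox [0,0,0] .. [1.6,4.2,6.2]
lo = A.lo+B.lo = [6.1+0, -20.3+0, -8.3+0] = [6.100,-20.300,-8.300]
hi = A.hi+B.hi = [20.5+1.6, -5.9+4.2, 0.6+6.2] = [22.100,-1.700,6.800]
diag = √(16²+18.6²+15.1²) = √829.97 = 28.809


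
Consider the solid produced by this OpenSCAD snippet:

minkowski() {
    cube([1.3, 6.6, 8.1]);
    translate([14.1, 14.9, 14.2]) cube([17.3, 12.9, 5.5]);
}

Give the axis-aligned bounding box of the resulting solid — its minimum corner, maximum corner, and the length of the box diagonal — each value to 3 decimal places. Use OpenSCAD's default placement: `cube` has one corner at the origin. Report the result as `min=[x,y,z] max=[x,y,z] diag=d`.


min=[14.100,14.900,14.200] max=[32.700,34.400,27.800] diag=30.186

A = translate([14.1, 14.9, 14.2]) cube([17.3, 12.9, 5.5]) → bbox [14.1,14.9,14.2] .. [31.4,27.8,19.7]
B = cube([1.3, 6.6, 8.1]) → bbox [0,0,0] .. [1.3,6.6,8.1]
lo = A.lo+B.lo = [14.1+0, 14.9+0, 14.2+0] = [14.100,14.900,14.200]
hi = A.hi+B.hi = [31.4+1.3, 27.8+6.6, 19.7+8.1] = [32.700,34.400,27.800]
diag = √(18.6²+19.5²+13.6²) = √911.17 = 30.186


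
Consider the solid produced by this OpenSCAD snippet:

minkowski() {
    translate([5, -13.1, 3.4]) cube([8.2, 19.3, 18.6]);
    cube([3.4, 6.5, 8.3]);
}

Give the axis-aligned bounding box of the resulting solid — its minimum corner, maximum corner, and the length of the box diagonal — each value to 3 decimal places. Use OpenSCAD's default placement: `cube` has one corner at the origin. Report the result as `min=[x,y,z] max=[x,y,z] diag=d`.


A = translate([5, -13.1, 3.4]) cube([8.2, 19.3, 18.6]) → bbox [5,-13.1,3.4] .. [13.2,6.2,22]
B = cube([3.4, 6.5, 8.3]) → bbox [0,0,0] .. [3.4,6.5,8.3]
lo = A.lo+B.lo = [5+0, -13.1+0, 3.4+0] = [5.000,-13.100,3.400]
hi = A.hi+B.hi = [13.2+3.4, 6.2+6.5, 22+8.3] = [16.600,12.700,30.300]
diag = √(11.6²+25.8²+26.9²) = √1523.81 = 39.036

min=[5.000,-13.100,3.400] max=[16.600,12.700,30.300] diag=39.036


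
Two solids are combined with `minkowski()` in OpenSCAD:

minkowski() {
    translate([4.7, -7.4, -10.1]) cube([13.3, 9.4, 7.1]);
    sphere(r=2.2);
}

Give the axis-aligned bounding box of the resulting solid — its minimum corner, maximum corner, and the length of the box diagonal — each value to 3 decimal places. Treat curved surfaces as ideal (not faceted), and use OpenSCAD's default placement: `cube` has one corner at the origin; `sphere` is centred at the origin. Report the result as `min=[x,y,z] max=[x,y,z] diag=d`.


min=[2.500,-9.600,-12.300] max=[20.200,4.200,-0.800] diag=25.219

A = translate([4.7, -7.4, -10.1]) cube([13.3, 9.4, 7.1]) → bbox [4.7,-7.4,-10.1] .. [18,2,-3]
B = sphere(r=2.2) → bbox [-2.2,-2.2,-2.2] .. [2.2,2.2,2.2]
lo = A.lo+B.lo = [4.7-2.2, -7.4-2.2, -10.1-2.2] = [2.500,-9.600,-12.300]
hi = A.hi+B.hi = [18+2.2, 2+2.2, -3+2.2] = [20.200,4.200,-0.800]
diag = √(17.7²+13.8²+11.5²) = √635.98 = 25.219


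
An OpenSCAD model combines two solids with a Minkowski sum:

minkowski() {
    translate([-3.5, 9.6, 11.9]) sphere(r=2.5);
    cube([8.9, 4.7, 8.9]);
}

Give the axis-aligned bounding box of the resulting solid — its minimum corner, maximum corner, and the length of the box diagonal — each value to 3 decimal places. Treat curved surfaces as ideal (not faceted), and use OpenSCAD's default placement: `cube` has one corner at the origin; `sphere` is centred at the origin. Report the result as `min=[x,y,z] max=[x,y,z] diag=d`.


min=[-6.000,7.100,9.400] max=[7.900,16.800,23.300] diag=21.921

A = translate([-3.5, 9.6, 11.9]) sphere(r=2.5) → bbox [-6,7.1,9.4] .. [-1,12.1,14.4]
B = cube([8.9, 4.7, 8.9]) → bbox [0,0,0] .. [8.9,4.7,8.9]
lo = A.lo+B.lo = [-6+0, 7.1+0, 9.4+0] = [-6.000,7.100,9.400]
hi = A.hi+B.hi = [-1+8.9, 12.1+4.7, 14.4+8.9] = [7.900,16.800,23.300]
diag = √(13.9²+9.7²+13.9²) = √480.51 = 21.921


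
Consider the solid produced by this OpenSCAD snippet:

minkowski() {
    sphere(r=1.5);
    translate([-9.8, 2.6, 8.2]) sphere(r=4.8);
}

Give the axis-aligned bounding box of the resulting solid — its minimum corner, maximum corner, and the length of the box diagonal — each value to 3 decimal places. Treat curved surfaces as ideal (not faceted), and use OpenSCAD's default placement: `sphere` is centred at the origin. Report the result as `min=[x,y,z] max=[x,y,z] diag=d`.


min=[-16.100,-3.700,1.900] max=[-3.500,8.900,14.500] diag=21.824

A = translate([-9.8, 2.6, 8.2]) sphere(r=4.8) → bbox [-14.6,-2.2,3.4] .. [-5,7.4,13]
B = sphere(r=1.5) → bbox [-1.5,-1.5,-1.5] .. [1.5,1.5,1.5]
lo = A.lo+B.lo = [-14.6-1.5, -2.2-1.5, 3.4-1.5] = [-16.100,-3.700,1.900]
hi = A.hi+B.hi = [-5+1.5, 7.4+1.5, 13+1.5] = [-3.500,8.900,14.500]
diag = √(12.6²+12.6²+12.6²) = √476.28 = 21.824


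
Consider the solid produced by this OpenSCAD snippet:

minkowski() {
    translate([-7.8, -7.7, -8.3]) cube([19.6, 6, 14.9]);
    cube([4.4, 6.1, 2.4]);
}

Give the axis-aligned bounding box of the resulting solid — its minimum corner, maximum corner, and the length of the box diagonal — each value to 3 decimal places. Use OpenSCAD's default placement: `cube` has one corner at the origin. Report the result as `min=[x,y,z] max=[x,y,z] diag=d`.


min=[-7.800,-7.700,-8.300] max=[16.200,4.400,9.000] diag=31.964

A = translate([-7.8, -7.7, -8.3]) cube([19.6, 6, 14.9]) → bbox [-7.8,-7.7,-8.3] .. [11.8,-1.7,6.6]
B = cube([4.4, 6.1, 2.4]) → bbox [0,0,0] .. [4.4,6.1,2.4]
lo = A.lo+B.lo = [-7.8+0, -7.7+0, -8.3+0] = [-7.800,-7.700,-8.300]
hi = A.hi+B.hi = [11.8+4.4, -1.7+6.1, 6.6+2.4] = [16.200,4.400,9.000]
diag = √(24²+12.1²+17.3²) = √1021.7 = 31.964


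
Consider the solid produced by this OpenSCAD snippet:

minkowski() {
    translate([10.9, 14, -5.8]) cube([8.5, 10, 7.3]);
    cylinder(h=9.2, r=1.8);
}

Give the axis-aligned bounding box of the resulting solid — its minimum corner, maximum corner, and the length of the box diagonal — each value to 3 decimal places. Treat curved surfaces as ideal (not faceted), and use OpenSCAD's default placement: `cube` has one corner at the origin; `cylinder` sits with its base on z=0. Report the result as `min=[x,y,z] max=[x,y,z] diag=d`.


A = translate([10.9, 14, -5.8]) cube([8.5, 10, 7.3]) → bbox [10.9,14,-5.8] .. [19.4,24,1.5]
B = cylinder(h=9.2, r=1.8) → bbox [-1.8,-1.8,0] .. [1.8,1.8,9.2]
lo = A.lo+B.lo = [10.9-1.8, 14-1.8, -5.8+0] = [9.100,12.200,-5.800]
hi = A.hi+B.hi = [19.4+1.8, 24+1.8, 1.5+9.2] = [21.200,25.800,10.700]
diag = √(12.1²+13.6²+16.5²) = √603.62 = 24.569

min=[9.100,12.200,-5.800] max=[21.200,25.800,10.700] diag=24.569


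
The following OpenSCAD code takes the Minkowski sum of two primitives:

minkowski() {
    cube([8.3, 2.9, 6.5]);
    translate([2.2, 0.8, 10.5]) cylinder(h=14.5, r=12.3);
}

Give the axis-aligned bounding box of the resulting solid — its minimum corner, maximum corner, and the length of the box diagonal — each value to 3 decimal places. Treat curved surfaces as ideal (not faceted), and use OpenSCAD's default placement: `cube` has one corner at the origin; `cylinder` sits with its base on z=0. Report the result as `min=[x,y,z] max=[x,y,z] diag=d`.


A = translate([2.2, 0.8, 10.5]) cylinder(h=14.5, r=12.3) → bbox [-10.1,-11.5,10.5] .. [14.5,13.1,25]
B = cube([8.3, 2.9, 6.5]) → bbox [0,0,0] .. [8.3,2.9,6.5]
lo = A.lo+B.lo = [-10.1+0, -11.5+0, 10.5+0] = [-10.100,-11.500,10.500]
hi = A.hi+B.hi = [14.5+8.3, 13.1+2.9, 25+6.5] = [22.800,16.000,31.500]
diag = √(32.9²+27.5²+21²) = √2279.66 = 47.746

min=[-10.100,-11.500,10.500] max=[22.800,16.000,31.500] diag=47.746


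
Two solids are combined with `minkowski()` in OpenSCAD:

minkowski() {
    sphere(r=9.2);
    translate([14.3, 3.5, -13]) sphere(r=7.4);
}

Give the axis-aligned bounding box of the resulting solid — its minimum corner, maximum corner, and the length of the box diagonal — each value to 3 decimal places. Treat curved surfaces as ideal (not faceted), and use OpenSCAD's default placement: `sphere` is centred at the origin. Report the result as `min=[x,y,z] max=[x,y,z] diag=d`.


min=[-2.300,-13.100,-29.600] max=[30.900,20.100,3.600] diag=57.504

A = translate([14.3, 3.5, -13]) sphere(r=7.4) → bbox [6.9,-3.9,-20.4] .. [21.7,10.9,-5.6]
B = sphere(r=9.2) → bbox [-9.2,-9.2,-9.2] .. [9.2,9.2,9.2]
lo = A.lo+B.lo = [6.9-9.2, -3.9-9.2, -20.4-9.2] = [-2.300,-13.100,-29.600]
hi = A.hi+B.hi = [21.7+9.2, 10.9+9.2, -5.6+9.2] = [30.900,20.100,3.600]
diag = √(33.2²+33.2²+33.2²) = √3306.72 = 57.504


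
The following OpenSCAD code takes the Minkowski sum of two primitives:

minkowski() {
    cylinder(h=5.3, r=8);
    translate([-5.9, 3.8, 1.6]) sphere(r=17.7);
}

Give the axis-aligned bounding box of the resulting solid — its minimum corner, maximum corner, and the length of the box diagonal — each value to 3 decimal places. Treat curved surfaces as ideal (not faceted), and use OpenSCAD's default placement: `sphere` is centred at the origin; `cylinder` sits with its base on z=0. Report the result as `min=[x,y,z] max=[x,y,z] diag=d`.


min=[-31.600,-21.900,-16.100] max=[19.800,29.500,24.600] diag=83.309

A = translate([-5.9, 3.8, 1.6]) sphere(r=17.7) → bbox [-23.6,-13.9,-16.1] .. [11.8,21.5,19.3]
B = cylinder(h=5.3, r=8) → bbox [-8,-8,0] .. [8,8,5.3]
lo = A.lo+B.lo = [-23.6-8, -13.9-8, -16.1+0] = [-31.600,-21.900,-16.100]
hi = A.hi+B.hi = [11.8+8, 21.5+8, 19.3+5.3] = [19.800,29.500,24.600]
diag = √(51.4²+51.4²+40.7²) = √6940.41 = 83.309


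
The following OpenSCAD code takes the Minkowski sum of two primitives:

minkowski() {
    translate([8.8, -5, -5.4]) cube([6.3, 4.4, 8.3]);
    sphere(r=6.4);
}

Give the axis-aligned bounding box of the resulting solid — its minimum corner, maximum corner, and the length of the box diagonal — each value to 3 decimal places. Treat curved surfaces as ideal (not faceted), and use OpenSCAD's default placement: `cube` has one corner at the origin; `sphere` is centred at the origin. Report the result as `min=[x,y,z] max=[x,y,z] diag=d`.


min=[2.400,-11.400,-11.800] max=[21.500,5.800,9.300] diag=33.254

A = translate([8.8, -5, -5.4]) cube([6.3, 4.4, 8.3]) → bbox [8.8,-5,-5.4] .. [15.1,-0.6,2.9]
B = sphere(r=6.4) → bbox [-6.4,-6.4,-6.4] .. [6.4,6.4,6.4]
lo = A.lo+B.lo = [8.8-6.4, -5-6.4, -5.4-6.4] = [2.400,-11.400,-11.800]
hi = A.hi+B.hi = [15.1+6.4, -0.6+6.4, 2.9+6.4] = [21.500,5.800,9.300]
diag = √(19.1²+17.2²+21.1²) = √1105.86 = 33.254


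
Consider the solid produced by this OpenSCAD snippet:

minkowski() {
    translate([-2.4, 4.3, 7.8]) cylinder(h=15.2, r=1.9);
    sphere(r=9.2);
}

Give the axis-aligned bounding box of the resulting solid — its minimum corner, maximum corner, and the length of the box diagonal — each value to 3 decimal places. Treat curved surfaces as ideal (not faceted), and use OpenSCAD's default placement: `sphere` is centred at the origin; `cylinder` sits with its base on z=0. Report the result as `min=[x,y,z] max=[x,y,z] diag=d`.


A = translate([-2.4, 4.3, 7.8]) cylinder(h=15.2, r=1.9) → bbox [-4.3,2.4,7.8] .. [-0.5,6.2,23]
B = sphere(r=9.2) → bbox [-9.2,-9.2,-9.2] .. [9.2,9.2,9.2]
lo = A.lo+B.lo = [-4.3-9.2, 2.4-9.2, 7.8-9.2] = [-13.500,-6.800,-1.400]
hi = A.hi+B.hi = [-0.5+9.2, 6.2+9.2, 23+9.2] = [8.700,15.400,32.200]
diag = √(22.2²+22.2²+33.6²) = √2114.64 = 45.985

min=[-13.500,-6.800,-1.400] max=[8.700,15.400,32.200] diag=45.985


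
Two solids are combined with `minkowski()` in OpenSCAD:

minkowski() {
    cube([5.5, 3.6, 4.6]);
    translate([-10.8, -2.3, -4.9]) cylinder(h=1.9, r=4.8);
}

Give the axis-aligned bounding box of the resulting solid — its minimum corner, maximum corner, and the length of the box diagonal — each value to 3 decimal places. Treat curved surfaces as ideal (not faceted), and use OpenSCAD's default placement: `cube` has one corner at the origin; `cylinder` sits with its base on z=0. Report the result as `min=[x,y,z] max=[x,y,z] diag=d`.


min=[-15.600,-7.100,-4.900] max=[-0.500,6.100,1.600] diag=21.083

A = translate([-10.8, -2.3, -4.9]) cylinder(h=1.9, r=4.8) → bbox [-15.6,-7.1,-4.9] .. [-6,2.5,-3]
B = cube([5.5, 3.6, 4.6]) → bbox [0,0,0] .. [5.5,3.6,4.6]
lo = A.lo+B.lo = [-15.6+0, -7.1+0, -4.9+0] = [-15.600,-7.100,-4.900]
hi = A.hi+B.hi = [-6+5.5, 2.5+3.6, -3+4.6] = [-0.500,6.100,1.600]
diag = √(15.1²+13.2²+6.5²) = √444.5 = 21.083


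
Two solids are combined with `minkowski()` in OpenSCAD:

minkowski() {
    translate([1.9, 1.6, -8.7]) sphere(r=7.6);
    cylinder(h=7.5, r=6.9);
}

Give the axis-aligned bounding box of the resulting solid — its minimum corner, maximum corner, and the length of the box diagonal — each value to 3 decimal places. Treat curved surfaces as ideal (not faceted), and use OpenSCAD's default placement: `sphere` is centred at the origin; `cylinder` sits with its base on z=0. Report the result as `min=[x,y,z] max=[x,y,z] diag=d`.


A = translate([1.9, 1.6, -8.7]) sphere(r=7.6) → bbox [-5.7,-6,-16.3] .. [9.5,9.2,-1.1]
B = cylinder(h=7.5, r=6.9) → bbox [-6.9,-6.9,0] .. [6.9,6.9,7.5]
lo = A.lo+B.lo = [-5.7-6.9, -6-6.9, -16.3+0] = [-12.600,-12.900,-16.300]
hi = A.hi+B.hi = [9.5+6.9, 9.2+6.9, -1.1+7.5] = [16.400,16.100,6.400]
diag = √(29²+29²+22.7²) = √2197.29 = 46.875

min=[-12.600,-12.900,-16.300] max=[16.400,16.100,6.400] diag=46.875


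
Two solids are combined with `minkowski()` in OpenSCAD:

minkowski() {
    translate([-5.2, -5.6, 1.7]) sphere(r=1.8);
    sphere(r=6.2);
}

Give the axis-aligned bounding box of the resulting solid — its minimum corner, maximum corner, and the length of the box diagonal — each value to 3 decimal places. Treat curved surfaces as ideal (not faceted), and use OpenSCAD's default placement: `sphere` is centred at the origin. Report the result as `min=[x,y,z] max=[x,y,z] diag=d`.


min=[-13.200,-13.600,-6.300] max=[2.800,2.400,9.700] diag=27.713

A = translate([-5.2, -5.6, 1.7]) sphere(r=1.8) → bbox [-7,-7.4,-0.1] .. [-3.4,-3.8,3.5]
B = sphere(r=6.2) → bbox [-6.2,-6.2,-6.2] .. [6.2,6.2,6.2]
lo = A.lo+B.lo = [-7-6.2, -7.4-6.2, -0.1-6.2] = [-13.200,-13.600,-6.300]
hi = A.hi+B.hi = [-3.4+6.2, -3.8+6.2, 3.5+6.2] = [2.800,2.400,9.700]
diag = √(16²+16²+16²) = √768 = 27.713


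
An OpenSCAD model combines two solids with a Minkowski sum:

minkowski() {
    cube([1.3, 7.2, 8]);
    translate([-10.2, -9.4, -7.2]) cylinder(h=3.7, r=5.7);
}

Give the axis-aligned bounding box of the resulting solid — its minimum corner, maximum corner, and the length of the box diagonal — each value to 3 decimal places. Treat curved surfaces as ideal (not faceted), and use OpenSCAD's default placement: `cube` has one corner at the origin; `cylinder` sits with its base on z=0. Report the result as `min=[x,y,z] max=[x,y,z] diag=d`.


A = translate([-10.2, -9.4, -7.2]) cylinder(h=3.7, r=5.7) → bbox [-15.9,-15.1,-7.2] .. [-4.5,-3.7,-3.5]
B = cube([1.3, 7.2, 8]) → bbox [0,0,0] .. [1.3,7.2,8]
lo = A.lo+B.lo = [-15.9+0, -15.1+0, -7.2+0] = [-15.900,-15.100,-7.200]
hi = A.hi+B.hi = [-4.5+1.3, -3.7+7.2, -3.5+8] = [-3.200,3.500,4.500]
diag = √(12.7²+18.6²+11.7²) = √644.14 = 25.380

min=[-15.900,-15.100,-7.200] max=[-3.200,3.500,4.500] diag=25.380


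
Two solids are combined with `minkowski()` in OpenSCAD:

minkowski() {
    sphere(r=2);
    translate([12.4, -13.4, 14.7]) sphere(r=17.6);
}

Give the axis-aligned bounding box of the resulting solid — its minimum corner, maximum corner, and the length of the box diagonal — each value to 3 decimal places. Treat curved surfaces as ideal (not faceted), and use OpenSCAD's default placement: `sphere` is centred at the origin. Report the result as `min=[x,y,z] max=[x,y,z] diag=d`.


A = translate([12.4, -13.4, 14.7]) sphere(r=17.6) → bbox [-5.2,-31,-2.9] .. [30,4.2,32.3]
B = sphere(r=2) → bbox [-2,-2,-2] .. [2,2,2]
lo = A.lo+B.lo = [-5.2-2, -31-2, -2.9-2] = [-7.200,-33.000,-4.900]
hi = A.hi+B.hi = [30+2, 4.2+2, 32.3+2] = [32.000,6.200,34.300]
diag = √(39.2²+39.2²+39.2²) = √4609.92 = 67.896

min=[-7.200,-33.000,-4.900] max=[32.000,6.200,34.300] diag=67.896


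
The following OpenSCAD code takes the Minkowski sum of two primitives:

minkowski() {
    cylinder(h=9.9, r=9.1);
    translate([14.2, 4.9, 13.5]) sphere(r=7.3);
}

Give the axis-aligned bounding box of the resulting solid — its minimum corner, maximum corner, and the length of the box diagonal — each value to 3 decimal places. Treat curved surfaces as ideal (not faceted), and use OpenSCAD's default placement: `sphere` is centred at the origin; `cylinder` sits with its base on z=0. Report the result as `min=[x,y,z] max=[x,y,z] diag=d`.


A = translate([14.2, 4.9, 13.5]) sphere(r=7.3) → bbox [6.9,-2.4,6.2] .. [21.5,12.2,20.8]
B = cylinder(h=9.9, r=9.1) → bbox [-9.1,-9.1,0] .. [9.1,9.1,9.9]
lo = A.lo+B.lo = [6.9-9.1, -2.4-9.1, 6.2+0] = [-2.200,-11.500,6.200]
hi = A.hi+B.hi = [21.5+9.1, 12.2+9.1, 20.8+9.9] = [30.600,21.300,30.700]
diag = √(32.8²+32.8²+24.5²) = √2751.93 = 52.459

min=[-2.200,-11.500,6.200] max=[30.600,21.300,30.700] diag=52.459
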